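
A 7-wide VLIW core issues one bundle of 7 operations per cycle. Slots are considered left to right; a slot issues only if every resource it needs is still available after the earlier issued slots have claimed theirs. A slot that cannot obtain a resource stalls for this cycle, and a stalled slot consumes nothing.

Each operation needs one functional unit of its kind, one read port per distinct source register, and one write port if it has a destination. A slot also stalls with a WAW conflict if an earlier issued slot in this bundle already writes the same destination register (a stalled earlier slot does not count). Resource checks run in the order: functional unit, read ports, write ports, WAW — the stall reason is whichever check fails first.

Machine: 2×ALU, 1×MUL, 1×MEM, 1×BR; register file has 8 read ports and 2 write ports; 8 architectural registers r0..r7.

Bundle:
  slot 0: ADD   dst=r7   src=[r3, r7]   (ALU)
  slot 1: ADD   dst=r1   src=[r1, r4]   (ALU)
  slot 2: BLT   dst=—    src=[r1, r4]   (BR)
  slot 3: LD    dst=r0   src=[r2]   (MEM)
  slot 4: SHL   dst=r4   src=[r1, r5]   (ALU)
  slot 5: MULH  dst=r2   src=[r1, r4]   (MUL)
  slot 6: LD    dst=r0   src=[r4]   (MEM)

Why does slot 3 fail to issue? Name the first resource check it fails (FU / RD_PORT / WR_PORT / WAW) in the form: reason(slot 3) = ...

  0. ALU→r7 ⇒ go  {1A/1Mu/1Ld/1B | 6r 1w}
  1. ALU→r1 ⇒ go  {0A/1Mu/1Ld/1B | 4r 0w}
  2. BR ⇒ go  {0A/1Mu/1Ld/0B | 2r 0w}
  3. MEM→r0 ⇒ no(WR_PORT)  {0A/1Mu/1Ld/0B | 2r 0w}
  4. ALU→r4 ⇒ no(FU)  {0A/1Mu/1Ld/0B | 2r 0w}
  5. MUL→r2 ⇒ no(WR_PORT)  {0A/1Mu/1Ld/0B | 2r 0w}
  6. MEM→r0 ⇒ no(WR_PORT)  {0A/1Mu/1Ld/0B | 2r 0w}

reason(slot 3) = WR_PORT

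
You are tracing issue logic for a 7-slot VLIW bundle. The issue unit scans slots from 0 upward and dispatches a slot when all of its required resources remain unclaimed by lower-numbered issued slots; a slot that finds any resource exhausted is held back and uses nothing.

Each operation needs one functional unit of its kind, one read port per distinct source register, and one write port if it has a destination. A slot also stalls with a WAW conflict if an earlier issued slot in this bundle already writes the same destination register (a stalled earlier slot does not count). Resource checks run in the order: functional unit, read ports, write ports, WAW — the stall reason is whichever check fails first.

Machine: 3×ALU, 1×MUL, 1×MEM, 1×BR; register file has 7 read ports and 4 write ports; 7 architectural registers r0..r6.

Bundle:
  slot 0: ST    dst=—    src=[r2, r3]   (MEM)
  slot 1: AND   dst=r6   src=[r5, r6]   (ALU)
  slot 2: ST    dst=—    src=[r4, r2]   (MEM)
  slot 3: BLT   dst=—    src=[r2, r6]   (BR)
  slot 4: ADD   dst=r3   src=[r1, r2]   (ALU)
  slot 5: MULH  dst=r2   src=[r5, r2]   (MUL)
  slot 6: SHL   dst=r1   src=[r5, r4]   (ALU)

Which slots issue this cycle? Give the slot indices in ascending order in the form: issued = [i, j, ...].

issued = [0, 1, 3]

[0] MEM needs rd=2 wr=0: ok; after: ALU=3 MUL=1 MEM=0 BR=1, R=5, W=4
[1] ALU needs rd=2 wr=1: ok; after: ALU=2 MUL=1 MEM=0 BR=1, R=3, W=3
[2] MEM needs rd=2 wr=0: FU; after: ALU=2 MUL=1 MEM=0 BR=1, R=3, W=3
[3] BR needs rd=2 wr=0: ok; after: ALU=2 MUL=1 MEM=0 BR=0, R=1, W=3
[4] ALU needs rd=2 wr=1: RD_PORT; after: ALU=2 MUL=1 MEM=0 BR=0, R=1, W=3
[5] MUL needs rd=2 wr=1: RD_PORT; after: ALU=2 MUL=1 MEM=0 BR=0, R=1, W=3
[6] ALU needs rd=2 wr=1: RD_PORT; after: ALU=2 MUL=1 MEM=0 BR=0, R=1, W=3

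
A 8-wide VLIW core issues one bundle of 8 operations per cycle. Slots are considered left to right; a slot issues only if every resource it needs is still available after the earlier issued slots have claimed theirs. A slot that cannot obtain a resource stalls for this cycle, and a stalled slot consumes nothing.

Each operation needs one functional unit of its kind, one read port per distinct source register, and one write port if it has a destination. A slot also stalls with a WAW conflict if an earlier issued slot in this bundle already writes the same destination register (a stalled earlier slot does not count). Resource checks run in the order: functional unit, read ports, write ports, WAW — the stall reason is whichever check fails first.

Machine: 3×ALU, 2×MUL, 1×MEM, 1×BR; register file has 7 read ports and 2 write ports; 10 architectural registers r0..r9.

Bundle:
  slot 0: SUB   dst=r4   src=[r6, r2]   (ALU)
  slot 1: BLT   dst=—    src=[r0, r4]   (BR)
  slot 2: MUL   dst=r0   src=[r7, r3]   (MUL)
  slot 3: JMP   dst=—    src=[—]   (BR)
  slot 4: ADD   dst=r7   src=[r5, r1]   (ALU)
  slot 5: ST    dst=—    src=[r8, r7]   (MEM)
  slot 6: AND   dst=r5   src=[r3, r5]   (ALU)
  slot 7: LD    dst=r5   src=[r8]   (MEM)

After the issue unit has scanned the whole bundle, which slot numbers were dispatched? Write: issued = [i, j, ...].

(0) want 1×ALU +2rd +1wr — yes → AL2|MU2|ME1|BR1|rd5|wr1
(1) want 1×BR +2rd +0wr — yes → AL2|MU2|ME1|BR0|rd3|wr1
(2) want 1×MUL +2rd +1wr — yes → AL2|MU1|ME1|BR0|rd1|wr0
(3) want 1×BR +0rd +0wr — FU → AL2|MU1|ME1|BR0|rd1|wr0
(4) want 1×ALU +2rd +1wr — RD_PORT → AL2|MU1|ME1|BR0|rd1|wr0
(5) want 1×MEM +2rd +0wr — RD_PORT → AL2|MU1|ME1|BR0|rd1|wr0
(6) want 1×ALU +2rd +1wr — RD_PORT → AL2|MU1|ME1|BR0|rd1|wr0
(7) want 1×MEM +1rd +1wr — WR_PORT → AL2|MU1|ME1|BR0|rd1|wr0

issued = [0, 1, 2]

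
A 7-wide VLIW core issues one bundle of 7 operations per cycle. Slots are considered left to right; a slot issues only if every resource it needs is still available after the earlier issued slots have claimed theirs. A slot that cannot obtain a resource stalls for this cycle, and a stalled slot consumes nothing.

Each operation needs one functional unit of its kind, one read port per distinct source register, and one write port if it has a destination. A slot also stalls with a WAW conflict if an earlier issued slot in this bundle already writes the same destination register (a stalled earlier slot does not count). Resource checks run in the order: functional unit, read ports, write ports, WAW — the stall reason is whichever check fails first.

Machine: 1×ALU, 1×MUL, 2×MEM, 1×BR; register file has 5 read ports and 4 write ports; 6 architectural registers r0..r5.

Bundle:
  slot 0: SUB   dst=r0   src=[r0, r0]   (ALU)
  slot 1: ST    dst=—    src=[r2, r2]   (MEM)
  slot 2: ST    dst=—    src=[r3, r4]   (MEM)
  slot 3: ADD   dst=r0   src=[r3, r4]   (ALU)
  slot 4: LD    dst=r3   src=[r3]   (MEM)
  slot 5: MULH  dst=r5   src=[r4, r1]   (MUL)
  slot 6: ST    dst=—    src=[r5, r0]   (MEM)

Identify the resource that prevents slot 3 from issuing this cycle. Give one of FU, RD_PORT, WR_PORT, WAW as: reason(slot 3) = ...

[0] ALU needs rd=1 wr=1: ok; after: ALU=0 MUL=1 MEM=2 BR=1, R=4, W=3
[1] MEM needs rd=1 wr=0: ok; after: ALU=0 MUL=1 MEM=1 BR=1, R=3, W=3
[2] MEM needs rd=2 wr=0: ok; after: ALU=0 MUL=1 MEM=0 BR=1, R=1, W=3
[3] ALU needs rd=2 wr=1: FU; after: ALU=0 MUL=1 MEM=0 BR=1, R=1, W=3
[4] MEM needs rd=1 wr=1: FU; after: ALU=0 MUL=1 MEM=0 BR=1, R=1, W=3
[5] MUL needs rd=2 wr=1: RD_PORT; after: ALU=0 MUL=1 MEM=0 BR=1, R=1, W=3
[6] MEM needs rd=2 wr=0: FU; after: ALU=0 MUL=1 MEM=0 BR=1, R=1, W=3

reason(slot 3) = FU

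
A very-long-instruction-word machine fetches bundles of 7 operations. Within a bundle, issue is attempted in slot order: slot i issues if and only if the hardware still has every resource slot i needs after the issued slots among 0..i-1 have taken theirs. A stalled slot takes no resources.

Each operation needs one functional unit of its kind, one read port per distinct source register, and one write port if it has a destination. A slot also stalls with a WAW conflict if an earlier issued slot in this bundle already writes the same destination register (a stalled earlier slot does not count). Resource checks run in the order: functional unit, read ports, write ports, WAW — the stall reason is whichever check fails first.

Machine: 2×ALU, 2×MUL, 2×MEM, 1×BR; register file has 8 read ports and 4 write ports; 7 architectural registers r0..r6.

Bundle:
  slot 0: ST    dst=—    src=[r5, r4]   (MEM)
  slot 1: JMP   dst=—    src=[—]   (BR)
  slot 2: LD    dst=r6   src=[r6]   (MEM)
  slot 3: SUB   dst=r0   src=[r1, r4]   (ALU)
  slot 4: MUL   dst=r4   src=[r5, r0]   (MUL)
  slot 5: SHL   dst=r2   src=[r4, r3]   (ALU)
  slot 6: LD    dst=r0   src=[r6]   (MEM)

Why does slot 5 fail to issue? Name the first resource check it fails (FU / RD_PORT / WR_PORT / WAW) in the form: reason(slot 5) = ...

reason(slot 5) = RD_PORT

(0) want 1×MEM +2rd +0wr — yes → AL2|MU2|ME1|BR1|rd6|wr4
(1) want 1×BR +0rd +0wr — yes → AL2|MU2|ME1|BR0|rd6|wr4
(2) want 1×MEM +1rd +1wr — yes → AL2|MU2|ME0|BR0|rd5|wr3
(3) want 1×ALU +2rd +1wr — yes → AL1|MU2|ME0|BR0|rd3|wr2
(4) want 1×MUL +2rd +1wr — yes → AL1|MU1|ME0|BR0|rd1|wr1
(5) want 1×ALU +2rd +1wr — RD_PORT → AL1|MU1|ME0|BR0|rd1|wr1
(6) want 1×MEM +1rd +1wr — FU → AL1|MU1|ME0|BR0|rd1|wr1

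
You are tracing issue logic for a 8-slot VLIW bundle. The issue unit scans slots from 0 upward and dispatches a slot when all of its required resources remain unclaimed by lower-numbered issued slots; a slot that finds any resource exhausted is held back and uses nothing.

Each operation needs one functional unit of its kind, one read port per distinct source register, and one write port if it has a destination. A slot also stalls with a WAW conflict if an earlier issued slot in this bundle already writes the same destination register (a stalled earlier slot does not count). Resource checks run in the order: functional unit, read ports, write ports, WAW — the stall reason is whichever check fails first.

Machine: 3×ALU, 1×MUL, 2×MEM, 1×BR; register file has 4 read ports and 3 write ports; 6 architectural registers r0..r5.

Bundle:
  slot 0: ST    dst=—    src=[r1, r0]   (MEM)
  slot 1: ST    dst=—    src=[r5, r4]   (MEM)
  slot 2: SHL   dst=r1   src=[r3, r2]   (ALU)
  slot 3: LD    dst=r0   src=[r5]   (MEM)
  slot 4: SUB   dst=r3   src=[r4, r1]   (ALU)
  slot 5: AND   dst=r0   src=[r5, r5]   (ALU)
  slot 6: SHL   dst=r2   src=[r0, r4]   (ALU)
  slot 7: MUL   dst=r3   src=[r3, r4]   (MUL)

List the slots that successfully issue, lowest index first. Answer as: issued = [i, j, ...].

(0) want 1×MEM +2rd +0wr — yes → AL3|MU1|ME1|BR1|rd2|wr3
(1) want 1×MEM +2rd +0wr — yes → AL3|MU1|ME0|BR1|rd0|wr3
(2) want 1×ALU +2rd +1wr — RD_PORT → AL3|MU1|ME0|BR1|rd0|wr3
(3) want 1×MEM +1rd +1wr — FU → AL3|MU1|ME0|BR1|rd0|wr3
(4) want 1×ALU +2rd +1wr — RD_PORT → AL3|MU1|ME0|BR1|rd0|wr3
(5) want 1×ALU +1rd +1wr — RD_PORT → AL3|MU1|ME0|BR1|rd0|wr3
(6) want 1×ALU +2rd +1wr — RD_PORT → AL3|MU1|ME0|BR1|rd0|wr3
(7) want 1×MUL +2rd +1wr — RD_PORT → AL3|MU1|ME0|BR1|rd0|wr3

issued = [0, 1]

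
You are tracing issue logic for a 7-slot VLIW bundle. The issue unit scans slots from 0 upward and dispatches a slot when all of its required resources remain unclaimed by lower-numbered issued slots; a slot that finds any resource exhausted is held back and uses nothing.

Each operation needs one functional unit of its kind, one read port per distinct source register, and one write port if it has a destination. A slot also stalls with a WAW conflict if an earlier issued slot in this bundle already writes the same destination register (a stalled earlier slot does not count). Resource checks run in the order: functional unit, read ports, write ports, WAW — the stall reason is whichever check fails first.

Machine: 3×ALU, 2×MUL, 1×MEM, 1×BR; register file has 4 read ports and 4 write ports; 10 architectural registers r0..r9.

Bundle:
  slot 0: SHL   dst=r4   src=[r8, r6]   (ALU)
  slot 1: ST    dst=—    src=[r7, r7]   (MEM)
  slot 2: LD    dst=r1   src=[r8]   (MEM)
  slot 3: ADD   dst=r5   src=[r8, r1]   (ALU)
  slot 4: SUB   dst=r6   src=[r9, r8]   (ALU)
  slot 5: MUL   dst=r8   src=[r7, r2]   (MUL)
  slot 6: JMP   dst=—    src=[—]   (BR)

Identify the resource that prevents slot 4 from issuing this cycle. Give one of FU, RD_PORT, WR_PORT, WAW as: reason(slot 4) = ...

(0) want 1×ALU +2rd +1wr — yes → AL2|MU2|ME1|BR1|rd2|wr3
(1) want 1×MEM +1rd +0wr — yes → AL2|MU2|ME0|BR1|rd1|wr3
(2) want 1×MEM +1rd +1wr — FU → AL2|MU2|ME0|BR1|rd1|wr3
(3) want 1×ALU +2rd +1wr — RD_PORT → AL2|MU2|ME0|BR1|rd1|wr3
(4) want 1×ALU +2rd +1wr — RD_PORT → AL2|MU2|ME0|BR1|rd1|wr3
(5) want 1×MUL +2rd +1wr — RD_PORT → AL2|MU2|ME0|BR1|rd1|wr3
(6) want 1×BR +0rd +0wr — yes → AL2|MU2|ME0|BR0|rd1|wr3

reason(slot 4) = RD_PORT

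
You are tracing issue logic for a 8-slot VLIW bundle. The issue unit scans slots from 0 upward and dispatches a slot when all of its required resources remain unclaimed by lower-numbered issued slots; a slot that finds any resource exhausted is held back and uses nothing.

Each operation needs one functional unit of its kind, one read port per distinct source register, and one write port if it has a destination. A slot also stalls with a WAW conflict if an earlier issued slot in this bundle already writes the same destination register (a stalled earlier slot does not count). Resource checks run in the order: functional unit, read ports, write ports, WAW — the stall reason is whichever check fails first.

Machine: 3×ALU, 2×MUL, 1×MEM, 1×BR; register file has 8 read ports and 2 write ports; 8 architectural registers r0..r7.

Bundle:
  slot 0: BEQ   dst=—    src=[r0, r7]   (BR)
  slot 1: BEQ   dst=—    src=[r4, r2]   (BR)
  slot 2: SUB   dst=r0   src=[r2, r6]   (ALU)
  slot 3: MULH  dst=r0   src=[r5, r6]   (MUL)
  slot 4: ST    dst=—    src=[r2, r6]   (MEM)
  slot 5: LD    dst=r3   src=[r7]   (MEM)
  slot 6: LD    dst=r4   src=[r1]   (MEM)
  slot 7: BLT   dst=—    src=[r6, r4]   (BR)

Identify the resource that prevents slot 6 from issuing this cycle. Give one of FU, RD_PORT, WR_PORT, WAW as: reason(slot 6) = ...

  0. BR ⇒ go  {3A/2Mu/1Ld/0B | 6r 2w}
  1. BR ⇒ no(FU)  {3A/2Mu/1Ld/0B | 6r 2w}
  2. ALU→r0 ⇒ go  {2A/2Mu/1Ld/0B | 4r 1w}
  3. MUL→r0 ⇒ no(WAW)  {2A/2Mu/1Ld/0B | 4r 1w}
  4. MEM ⇒ go  {2A/2Mu/0Ld/0B | 2r 1w}
  5. MEM→r3 ⇒ no(FU)  {2A/2Mu/0Ld/0B | 2r 1w}
  6. MEM→r4 ⇒ no(FU)  {2A/2Mu/0Ld/0B | 2r 1w}
  7. BR ⇒ no(FU)  {2A/2Mu/0Ld/0B | 2r 1w}

reason(slot 6) = FU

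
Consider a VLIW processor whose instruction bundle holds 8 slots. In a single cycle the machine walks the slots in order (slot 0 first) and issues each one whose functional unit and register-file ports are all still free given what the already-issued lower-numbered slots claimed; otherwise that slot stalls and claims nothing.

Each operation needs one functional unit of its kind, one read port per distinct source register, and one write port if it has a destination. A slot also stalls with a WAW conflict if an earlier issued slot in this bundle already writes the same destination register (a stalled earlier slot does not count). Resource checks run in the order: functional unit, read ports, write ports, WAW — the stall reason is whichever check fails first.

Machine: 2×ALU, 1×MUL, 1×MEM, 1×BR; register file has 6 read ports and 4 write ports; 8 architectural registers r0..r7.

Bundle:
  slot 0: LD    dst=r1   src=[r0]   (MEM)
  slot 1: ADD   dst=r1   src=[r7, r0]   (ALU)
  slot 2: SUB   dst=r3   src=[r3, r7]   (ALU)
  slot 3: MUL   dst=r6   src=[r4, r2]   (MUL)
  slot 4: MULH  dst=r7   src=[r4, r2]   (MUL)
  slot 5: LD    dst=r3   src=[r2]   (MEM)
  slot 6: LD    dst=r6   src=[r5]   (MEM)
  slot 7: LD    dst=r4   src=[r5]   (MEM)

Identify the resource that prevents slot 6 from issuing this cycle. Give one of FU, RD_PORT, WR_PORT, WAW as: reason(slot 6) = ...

(0) want 1×MEM +1rd +1wr — yes → AL2|MU1|ME0|BR1|rd5|wr3
(1) want 1×ALU +2rd +1wr — WAW → AL2|MU1|ME0|BR1|rd5|wr3
(2) want 1×ALU +2rd +1wr — yes → AL1|MU1|ME0|BR1|rd3|wr2
(3) want 1×MUL +2rd +1wr — yes → AL1|MU0|ME0|BR1|rd1|wr1
(4) want 1×MUL +2rd +1wr — FU → AL1|MU0|ME0|BR1|rd1|wr1
(5) want 1×MEM +1rd +1wr — FU → AL1|MU0|ME0|BR1|rd1|wr1
(6) want 1×MEM +1rd +1wr — FU → AL1|MU0|ME0|BR1|rd1|wr1
(7) want 1×MEM +1rd +1wr — FU → AL1|MU0|ME0|BR1|rd1|wr1

reason(slot 6) = FU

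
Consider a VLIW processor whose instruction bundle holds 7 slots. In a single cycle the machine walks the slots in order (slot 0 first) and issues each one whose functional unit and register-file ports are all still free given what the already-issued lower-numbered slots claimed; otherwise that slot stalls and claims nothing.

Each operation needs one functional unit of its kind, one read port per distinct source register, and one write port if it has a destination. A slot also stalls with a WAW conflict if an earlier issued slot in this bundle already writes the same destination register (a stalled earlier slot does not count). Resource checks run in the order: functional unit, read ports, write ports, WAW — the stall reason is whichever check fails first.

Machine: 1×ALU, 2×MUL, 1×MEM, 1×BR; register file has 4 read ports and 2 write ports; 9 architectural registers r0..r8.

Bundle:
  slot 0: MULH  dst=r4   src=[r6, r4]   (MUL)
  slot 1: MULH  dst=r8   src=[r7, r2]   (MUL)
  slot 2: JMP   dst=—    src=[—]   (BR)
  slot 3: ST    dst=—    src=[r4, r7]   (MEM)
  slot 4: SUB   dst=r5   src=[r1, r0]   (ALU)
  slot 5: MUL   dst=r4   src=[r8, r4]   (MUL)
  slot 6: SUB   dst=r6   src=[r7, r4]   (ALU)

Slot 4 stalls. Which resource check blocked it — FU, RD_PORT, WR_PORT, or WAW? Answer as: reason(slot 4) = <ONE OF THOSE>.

  0. MUL→r4 ⇒ go  {1A/1Mu/1Ld/1B | 2r 1w}
  1. MUL→r8 ⇒ go  {1A/0Mu/1Ld/1B | 0r 0w}
  2. BR ⇒ go  {1A/0Mu/1Ld/0B | 0r 0w}
  3. MEM ⇒ no(RD_PORT)  {1A/0Mu/1Ld/0B | 0r 0w}
  4. ALU→r5 ⇒ no(RD_PORT)  {1A/0Mu/1Ld/0B | 0r 0w}
  5. MUL→r4 ⇒ no(FU)  {1A/0Mu/1Ld/0B | 0r 0w}
  6. ALU→r6 ⇒ no(RD_PORT)  {1A/0Mu/1Ld/0B | 0r 0w}

reason(slot 4) = RD_PORT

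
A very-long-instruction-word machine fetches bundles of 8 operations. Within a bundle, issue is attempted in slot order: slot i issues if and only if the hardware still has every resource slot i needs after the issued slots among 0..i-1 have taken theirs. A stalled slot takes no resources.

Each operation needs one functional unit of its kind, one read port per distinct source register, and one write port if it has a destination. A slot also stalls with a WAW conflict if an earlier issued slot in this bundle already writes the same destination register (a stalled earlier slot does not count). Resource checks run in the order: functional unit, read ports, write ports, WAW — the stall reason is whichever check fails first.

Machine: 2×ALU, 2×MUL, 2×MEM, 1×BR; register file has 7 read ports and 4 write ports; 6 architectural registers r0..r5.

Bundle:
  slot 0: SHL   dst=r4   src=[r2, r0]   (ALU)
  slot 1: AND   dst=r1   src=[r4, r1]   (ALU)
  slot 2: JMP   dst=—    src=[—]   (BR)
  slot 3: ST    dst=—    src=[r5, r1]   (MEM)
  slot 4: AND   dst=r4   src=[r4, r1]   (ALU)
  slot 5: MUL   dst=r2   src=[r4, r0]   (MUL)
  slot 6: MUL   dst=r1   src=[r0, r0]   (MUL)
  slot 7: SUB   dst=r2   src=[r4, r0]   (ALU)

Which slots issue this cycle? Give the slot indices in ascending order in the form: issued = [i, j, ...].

  0. ALU→r4 ⇒ go  {1A/2Mu/2Ld/1B | 5r 3w}
  1. ALU→r1 ⇒ go  {0A/2Mu/2Ld/1B | 3r 2w}
  2. BR ⇒ go  {0A/2Mu/2Ld/0B | 3r 2w}
  3. MEM ⇒ go  {0A/2Mu/1Ld/0B | 1r 2w}
  4. ALU→r4 ⇒ no(FU)  {0A/2Mu/1Ld/0B | 1r 2w}
  5. MUL→r2 ⇒ no(RD_PORT)  {0A/2Mu/1Ld/0B | 1r 2w}
  6. MUL→r1 ⇒ no(WAW)  {0A/2Mu/1Ld/0B | 1r 2w}
  7. ALU→r2 ⇒ no(FU)  {0A/2Mu/1Ld/0B | 1r 2w}

issued = [0, 1, 2, 3]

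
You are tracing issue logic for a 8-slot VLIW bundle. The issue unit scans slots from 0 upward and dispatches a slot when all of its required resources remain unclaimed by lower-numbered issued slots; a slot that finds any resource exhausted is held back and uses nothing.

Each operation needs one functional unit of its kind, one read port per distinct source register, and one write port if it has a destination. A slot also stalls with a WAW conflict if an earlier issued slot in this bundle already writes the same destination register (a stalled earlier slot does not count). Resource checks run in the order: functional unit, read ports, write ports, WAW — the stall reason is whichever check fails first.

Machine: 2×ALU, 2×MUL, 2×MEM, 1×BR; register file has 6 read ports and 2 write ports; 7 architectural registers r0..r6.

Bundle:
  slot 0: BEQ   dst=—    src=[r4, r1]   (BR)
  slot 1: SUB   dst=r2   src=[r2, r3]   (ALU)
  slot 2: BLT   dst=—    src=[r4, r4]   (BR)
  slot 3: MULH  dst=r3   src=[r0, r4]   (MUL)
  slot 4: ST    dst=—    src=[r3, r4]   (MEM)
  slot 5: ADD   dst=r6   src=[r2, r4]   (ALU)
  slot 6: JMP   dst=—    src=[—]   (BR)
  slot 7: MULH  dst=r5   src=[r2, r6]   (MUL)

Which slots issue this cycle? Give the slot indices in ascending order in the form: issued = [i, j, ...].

issued = [0, 1, 3]

slot 0 (BR): ISSUE — free A2,Mu2,Ld2,B0 rp4 wp2
slot 1 (ALU): ISSUE — free A1,Mu2,Ld2,B0 rp2 wp1
slot 2 (BR): stall FU — free A1,Mu2,Ld2,B0 rp2 wp1
slot 3 (MUL): ISSUE — free A1,Mu1,Ld2,B0 rp0 wp0
slot 4 (MEM): stall RD_PORT — free A1,Mu1,Ld2,B0 rp0 wp0
slot 5 (ALU): stall RD_PORT — free A1,Mu1,Ld2,B0 rp0 wp0
slot 6 (BR): stall FU — free A1,Mu1,Ld2,B0 rp0 wp0
slot 7 (MUL): stall RD_PORT — free A1,Mu1,Ld2,B0 rp0 wp0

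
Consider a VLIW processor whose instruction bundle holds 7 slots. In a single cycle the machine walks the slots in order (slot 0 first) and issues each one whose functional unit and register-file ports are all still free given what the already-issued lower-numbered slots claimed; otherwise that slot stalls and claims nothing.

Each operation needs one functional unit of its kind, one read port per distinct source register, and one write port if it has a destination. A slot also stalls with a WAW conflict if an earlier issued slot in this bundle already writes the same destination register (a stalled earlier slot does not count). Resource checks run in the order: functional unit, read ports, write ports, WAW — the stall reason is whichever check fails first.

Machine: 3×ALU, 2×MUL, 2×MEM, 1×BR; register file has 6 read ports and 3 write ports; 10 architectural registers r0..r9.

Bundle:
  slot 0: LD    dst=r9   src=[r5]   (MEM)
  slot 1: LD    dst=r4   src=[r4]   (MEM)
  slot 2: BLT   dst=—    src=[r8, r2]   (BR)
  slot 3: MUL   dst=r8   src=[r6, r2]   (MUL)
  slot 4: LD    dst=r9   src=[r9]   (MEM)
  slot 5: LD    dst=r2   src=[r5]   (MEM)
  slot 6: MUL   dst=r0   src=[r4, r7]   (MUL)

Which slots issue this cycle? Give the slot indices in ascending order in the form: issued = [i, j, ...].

issued = [0, 1, 2, 3]

(0) want 1×MEM +1rd +1wr — yes → AL3|MU2|ME1|BR1|rd5|wr2
(1) want 1×MEM +1rd +1wr — yes → AL3|MU2|ME0|BR1|rd4|wr1
(2) want 1×BR +2rd +0wr — yes → AL3|MU2|ME0|BR0|rd2|wr1
(3) want 1×MUL +2rd +1wr — yes → AL3|MU1|ME0|BR0|rd0|wr0
(4) want 1×MEM +1rd +1wr — FU → AL3|MU1|ME0|BR0|rd0|wr0
(5) want 1×MEM +1rd +1wr — FU → AL3|MU1|ME0|BR0|rd0|wr0
(6) want 1×MUL +2rd +1wr — RD_PORT → AL3|MU1|ME0|BR0|rd0|wr0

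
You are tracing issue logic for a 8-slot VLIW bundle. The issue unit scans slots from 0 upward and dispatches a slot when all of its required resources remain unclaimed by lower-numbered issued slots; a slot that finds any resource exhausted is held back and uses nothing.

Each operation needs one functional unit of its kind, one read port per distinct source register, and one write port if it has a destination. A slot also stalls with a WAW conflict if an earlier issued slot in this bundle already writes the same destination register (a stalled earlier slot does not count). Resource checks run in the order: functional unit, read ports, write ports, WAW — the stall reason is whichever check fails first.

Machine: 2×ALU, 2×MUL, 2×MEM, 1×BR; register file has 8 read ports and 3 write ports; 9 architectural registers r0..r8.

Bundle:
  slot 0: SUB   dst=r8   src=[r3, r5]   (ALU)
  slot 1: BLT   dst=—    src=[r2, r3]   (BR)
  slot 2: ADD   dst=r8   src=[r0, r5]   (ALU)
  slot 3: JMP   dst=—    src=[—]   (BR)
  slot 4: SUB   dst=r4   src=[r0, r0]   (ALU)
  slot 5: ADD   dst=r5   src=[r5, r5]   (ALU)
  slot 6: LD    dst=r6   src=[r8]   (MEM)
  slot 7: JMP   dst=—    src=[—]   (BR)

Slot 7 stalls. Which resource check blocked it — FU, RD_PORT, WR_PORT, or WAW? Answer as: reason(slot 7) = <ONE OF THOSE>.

  0. ALU→r8 ⇒ go  {1A/2Mu/2Ld/1B | 6r 2w}
  1. BR ⇒ go  {1A/2Mu/2Ld/0B | 4r 2w}
  2. ALU→r8 ⇒ no(WAW)  {1A/2Mu/2Ld/0B | 4r 2w}
  3. BR ⇒ no(FU)  {1A/2Mu/2Ld/0B | 4r 2w}
  4. ALU→r4 ⇒ go  {0A/2Mu/2Ld/0B | 3r 1w}
  5. ALU→r5 ⇒ no(FU)  {0A/2Mu/2Ld/0B | 3r 1w}
  6. MEM→r6 ⇒ go  {0A/2Mu/1Ld/0B | 2r 0w}
  7. BR ⇒ no(FU)  {0A/2Mu/1Ld/0B | 2r 0w}

reason(slot 7) = FU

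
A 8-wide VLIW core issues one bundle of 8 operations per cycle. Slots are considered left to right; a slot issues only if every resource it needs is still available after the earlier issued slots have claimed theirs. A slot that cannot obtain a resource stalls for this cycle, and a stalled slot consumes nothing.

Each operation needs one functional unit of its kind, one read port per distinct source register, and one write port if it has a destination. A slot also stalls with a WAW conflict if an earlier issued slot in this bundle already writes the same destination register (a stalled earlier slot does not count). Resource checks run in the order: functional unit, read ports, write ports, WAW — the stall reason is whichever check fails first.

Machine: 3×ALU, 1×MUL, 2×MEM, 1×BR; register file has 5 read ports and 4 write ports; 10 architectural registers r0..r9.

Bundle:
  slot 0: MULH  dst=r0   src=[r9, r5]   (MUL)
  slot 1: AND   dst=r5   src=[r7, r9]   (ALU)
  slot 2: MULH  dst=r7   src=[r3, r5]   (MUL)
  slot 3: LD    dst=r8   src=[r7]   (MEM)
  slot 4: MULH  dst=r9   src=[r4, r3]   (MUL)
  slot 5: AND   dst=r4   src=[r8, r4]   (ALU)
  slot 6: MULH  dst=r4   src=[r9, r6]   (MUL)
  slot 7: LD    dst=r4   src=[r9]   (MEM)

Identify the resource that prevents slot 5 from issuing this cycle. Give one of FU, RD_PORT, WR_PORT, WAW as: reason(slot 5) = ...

reason(slot 5) = RD_PORT

(0) want 1×MUL +2rd +1wr — yes → AL3|MU0|ME2|BR1|rd3|wr3
(1) want 1×ALU +2rd +1wr — yes → AL2|MU0|ME2|BR1|rd1|wr2
(2) want 1×MUL +2rd +1wr — FU → AL2|MU0|ME2|BR1|rd1|wr2
(3) want 1×MEM +1rd +1wr — yes → AL2|MU0|ME1|BR1|rd0|wr1
(4) want 1×MUL +2rd +1wr — FU → AL2|MU0|ME1|BR1|rd0|wr1
(5) want 1×ALU +2rd +1wr — RD_PORT → AL2|MU0|ME1|BR1|rd0|wr1
(6) want 1×MUL +2rd +1wr — FU → AL2|MU0|ME1|BR1|rd0|wr1
(7) want 1×MEM +1rd +1wr — RD_PORT → AL2|MU0|ME1|BR1|rd0|wr1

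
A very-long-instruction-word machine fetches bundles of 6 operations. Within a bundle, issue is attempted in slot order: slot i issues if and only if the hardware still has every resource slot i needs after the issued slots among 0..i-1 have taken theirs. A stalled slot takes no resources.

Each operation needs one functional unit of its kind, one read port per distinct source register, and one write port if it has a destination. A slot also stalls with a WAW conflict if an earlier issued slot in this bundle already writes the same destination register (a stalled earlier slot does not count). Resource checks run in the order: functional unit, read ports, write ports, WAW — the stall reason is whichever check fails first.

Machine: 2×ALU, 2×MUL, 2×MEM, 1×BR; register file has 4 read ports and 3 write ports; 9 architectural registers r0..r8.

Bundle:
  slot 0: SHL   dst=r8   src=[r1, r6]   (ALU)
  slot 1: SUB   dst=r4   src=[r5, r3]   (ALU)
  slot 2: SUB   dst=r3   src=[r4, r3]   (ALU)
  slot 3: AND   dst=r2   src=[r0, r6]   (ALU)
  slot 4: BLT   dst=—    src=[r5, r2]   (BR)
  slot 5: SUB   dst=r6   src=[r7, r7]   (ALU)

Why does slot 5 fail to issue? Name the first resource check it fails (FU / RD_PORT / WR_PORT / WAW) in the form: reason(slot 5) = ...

slot 0 (ALU): ISSUE — free A1,Mu2,Ld2,B1 rp2 wp2
slot 1 (ALU): ISSUE — free A0,Mu2,Ld2,B1 rp0 wp1
slot 2 (ALU): stall FU — free A0,Mu2,Ld2,B1 rp0 wp1
slot 3 (ALU): stall FU — free A0,Mu2,Ld2,B1 rp0 wp1
slot 4 (BR): stall RD_PORT — free A0,Mu2,Ld2,B1 rp0 wp1
slot 5 (ALU): stall FU — free A0,Mu2,Ld2,B1 rp0 wp1

reason(slot 5) = FU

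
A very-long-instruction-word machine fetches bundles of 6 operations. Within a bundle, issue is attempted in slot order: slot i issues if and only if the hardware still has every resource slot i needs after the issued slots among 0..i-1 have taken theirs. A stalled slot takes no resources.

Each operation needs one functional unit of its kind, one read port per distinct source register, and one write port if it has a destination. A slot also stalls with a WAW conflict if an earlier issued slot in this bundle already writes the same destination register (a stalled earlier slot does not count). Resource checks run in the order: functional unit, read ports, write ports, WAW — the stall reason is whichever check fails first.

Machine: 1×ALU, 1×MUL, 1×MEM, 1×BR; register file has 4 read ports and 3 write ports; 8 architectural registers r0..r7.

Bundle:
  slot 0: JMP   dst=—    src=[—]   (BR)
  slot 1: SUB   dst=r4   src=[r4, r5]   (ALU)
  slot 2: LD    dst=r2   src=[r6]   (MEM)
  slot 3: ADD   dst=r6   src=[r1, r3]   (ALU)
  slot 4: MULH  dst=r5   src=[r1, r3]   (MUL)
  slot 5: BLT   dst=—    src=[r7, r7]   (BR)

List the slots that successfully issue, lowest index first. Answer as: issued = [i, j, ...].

(0) want 1×BR +0rd +0wr — yes → AL1|MU1|ME1|BR0|rd4|wr3
(1) want 1×ALU +2rd +1wr — yes → AL0|MU1|ME1|BR0|rd2|wr2
(2) want 1×MEM +1rd +1wr — yes → AL0|MU1|ME0|BR0|rd1|wr1
(3) want 1×ALU +2rd +1wr — FU → AL0|MU1|ME0|BR0|rd1|wr1
(4) want 1×MUL +2rd +1wr — RD_PORT → AL0|MU1|ME0|BR0|rd1|wr1
(5) want 1×BR +1rd +0wr — FU → AL0|MU1|ME0|BR0|rd1|wr1

issued = [0, 1, 2]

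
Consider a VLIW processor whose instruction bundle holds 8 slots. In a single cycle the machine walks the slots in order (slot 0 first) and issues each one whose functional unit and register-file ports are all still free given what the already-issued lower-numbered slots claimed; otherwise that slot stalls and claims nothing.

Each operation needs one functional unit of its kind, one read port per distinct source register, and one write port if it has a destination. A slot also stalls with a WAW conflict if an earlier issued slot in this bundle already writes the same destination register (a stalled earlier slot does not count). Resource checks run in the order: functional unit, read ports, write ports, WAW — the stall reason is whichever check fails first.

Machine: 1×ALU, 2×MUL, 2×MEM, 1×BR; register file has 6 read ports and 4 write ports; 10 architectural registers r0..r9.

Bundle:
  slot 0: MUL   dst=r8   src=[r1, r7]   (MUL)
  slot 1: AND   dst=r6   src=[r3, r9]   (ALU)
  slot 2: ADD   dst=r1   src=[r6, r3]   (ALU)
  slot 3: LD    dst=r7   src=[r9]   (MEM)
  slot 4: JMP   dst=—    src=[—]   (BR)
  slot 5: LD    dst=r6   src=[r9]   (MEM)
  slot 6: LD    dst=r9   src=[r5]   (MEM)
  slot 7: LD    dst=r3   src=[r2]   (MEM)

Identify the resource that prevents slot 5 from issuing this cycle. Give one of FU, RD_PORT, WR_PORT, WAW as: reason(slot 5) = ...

[0] MUL needs rd=2 wr=1: ok; after: ALU=1 MUL=1 MEM=2 BR=1, R=4, W=3
[1] ALU needs rd=2 wr=1: ok; after: ALU=0 MUL=1 MEM=2 BR=1, R=2, W=2
[2] ALU needs rd=2 wr=1: FU; after: ALU=0 MUL=1 MEM=2 BR=1, R=2, W=2
[3] MEM needs rd=1 wr=1: ok; after: ALU=0 MUL=1 MEM=1 BR=1, R=1, W=1
[4] BR needs rd=0 wr=0: ok; after: ALU=0 MUL=1 MEM=1 BR=0, R=1, W=1
[5] MEM needs rd=1 wr=1: WAW; after: ALU=0 MUL=1 MEM=1 BR=0, R=1, W=1
[6] MEM needs rd=1 wr=1: ok; after: ALU=0 MUL=1 MEM=0 BR=0, R=0, W=0
[7] MEM needs rd=1 wr=1: FU; after: ALU=0 MUL=1 MEM=0 BR=0, R=0, W=0

reason(slot 5) = WAW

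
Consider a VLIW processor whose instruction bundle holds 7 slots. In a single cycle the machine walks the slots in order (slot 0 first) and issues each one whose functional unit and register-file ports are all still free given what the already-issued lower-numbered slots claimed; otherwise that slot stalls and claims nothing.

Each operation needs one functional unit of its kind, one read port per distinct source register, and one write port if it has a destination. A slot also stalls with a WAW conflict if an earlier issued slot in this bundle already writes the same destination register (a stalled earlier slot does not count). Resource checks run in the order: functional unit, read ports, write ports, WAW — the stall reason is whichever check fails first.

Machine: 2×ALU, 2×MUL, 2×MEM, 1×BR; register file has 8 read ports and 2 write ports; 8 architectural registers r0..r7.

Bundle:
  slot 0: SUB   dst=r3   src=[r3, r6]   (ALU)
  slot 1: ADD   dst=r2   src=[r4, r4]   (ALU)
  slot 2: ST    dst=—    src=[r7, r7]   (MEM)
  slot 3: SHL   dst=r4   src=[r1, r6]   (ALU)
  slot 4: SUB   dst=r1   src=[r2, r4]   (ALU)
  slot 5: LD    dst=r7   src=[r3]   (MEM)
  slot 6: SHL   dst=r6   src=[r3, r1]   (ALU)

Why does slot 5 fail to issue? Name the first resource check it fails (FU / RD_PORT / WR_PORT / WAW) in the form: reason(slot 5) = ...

  0. ALU→r3 ⇒ go  {1A/2Mu/2Ld/1B | 6r 1w}
  1. ALU→r2 ⇒ go  {0A/2Mu/2Ld/1B | 5r 0w}
  2. MEM ⇒ go  {0A/2Mu/1Ld/1B | 4r 0w}
  3. ALU→r4 ⇒ no(FU)  {0A/2Mu/1Ld/1B | 4r 0w}
  4. ALU→r1 ⇒ no(FU)  {0A/2Mu/1Ld/1B | 4r 0w}
  5. MEM→r7 ⇒ no(WR_PORT)  {0A/2Mu/1Ld/1B | 4r 0w}
  6. ALU→r6 ⇒ no(FU)  {0A/2Mu/1Ld/1B | 4r 0w}

reason(slot 5) = WR_PORT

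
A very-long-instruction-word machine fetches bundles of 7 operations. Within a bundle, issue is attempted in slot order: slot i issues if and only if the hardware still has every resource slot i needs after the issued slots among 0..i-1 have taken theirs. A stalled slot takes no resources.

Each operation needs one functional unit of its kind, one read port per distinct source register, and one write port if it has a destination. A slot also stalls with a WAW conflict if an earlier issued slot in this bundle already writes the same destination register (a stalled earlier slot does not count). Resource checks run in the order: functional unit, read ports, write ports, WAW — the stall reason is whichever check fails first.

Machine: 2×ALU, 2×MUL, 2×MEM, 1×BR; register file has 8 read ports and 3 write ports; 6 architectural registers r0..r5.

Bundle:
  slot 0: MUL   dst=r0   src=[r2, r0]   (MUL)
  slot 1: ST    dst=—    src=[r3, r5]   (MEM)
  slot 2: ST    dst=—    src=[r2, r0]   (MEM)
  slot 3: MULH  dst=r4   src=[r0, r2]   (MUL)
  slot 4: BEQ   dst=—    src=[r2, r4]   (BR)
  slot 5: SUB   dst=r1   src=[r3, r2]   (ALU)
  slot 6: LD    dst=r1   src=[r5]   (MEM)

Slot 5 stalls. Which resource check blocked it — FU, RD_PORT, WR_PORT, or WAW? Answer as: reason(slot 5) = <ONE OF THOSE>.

[0] MUL needs rd=2 wr=1: ok; after: ALU=2 MUL=1 MEM=2 BR=1, R=6, W=2
[1] MEM needs rd=2 wr=0: ok; after: ALU=2 MUL=1 MEM=1 BR=1, R=4, W=2
[2] MEM needs rd=2 wr=0: ok; after: ALU=2 MUL=1 MEM=0 BR=1, R=2, W=2
[3] MUL needs rd=2 wr=1: ok; after: ALU=2 MUL=0 MEM=0 BR=1, R=0, W=1
[4] BR needs rd=2 wr=0: RD_PORT; after: ALU=2 MUL=0 MEM=0 BR=1, R=0, W=1
[5] ALU needs rd=2 wr=1: RD_PORT; after: ALU=2 MUL=0 MEM=0 BR=1, R=0, W=1
[6] MEM needs rd=1 wr=1: FU; after: ALU=2 MUL=0 MEM=0 BR=1, R=0, W=1

reason(slot 5) = RD_PORT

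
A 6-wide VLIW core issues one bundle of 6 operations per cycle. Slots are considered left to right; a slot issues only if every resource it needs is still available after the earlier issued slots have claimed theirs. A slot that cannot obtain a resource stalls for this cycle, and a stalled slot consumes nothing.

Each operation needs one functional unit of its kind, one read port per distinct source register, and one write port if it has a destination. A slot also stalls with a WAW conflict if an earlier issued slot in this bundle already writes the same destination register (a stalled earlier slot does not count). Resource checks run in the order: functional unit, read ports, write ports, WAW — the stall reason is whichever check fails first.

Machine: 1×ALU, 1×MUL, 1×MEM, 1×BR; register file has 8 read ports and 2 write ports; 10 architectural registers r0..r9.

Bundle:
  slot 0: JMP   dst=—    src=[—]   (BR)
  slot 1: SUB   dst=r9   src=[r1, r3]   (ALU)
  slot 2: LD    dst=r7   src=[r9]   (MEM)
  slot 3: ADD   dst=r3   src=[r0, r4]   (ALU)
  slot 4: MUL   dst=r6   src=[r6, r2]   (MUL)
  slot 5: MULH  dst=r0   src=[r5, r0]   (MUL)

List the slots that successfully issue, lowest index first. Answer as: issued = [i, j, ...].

[0] BR needs rd=0 wr=0: ok; after: ALU=1 MUL=1 MEM=1 BR=0, R=8, W=2
[1] ALU needs rd=2 wr=1: ok; after: ALU=0 MUL=1 MEM=1 BR=0, R=6, W=1
[2] MEM needs rd=1 wr=1: ok; after: ALU=0 MUL=1 MEM=0 BR=0, R=5, W=0
[3] ALU needs rd=2 wr=1: FU; after: ALU=0 MUL=1 MEM=0 BR=0, R=5, W=0
[4] MUL needs rd=2 wr=1: WR_PORT; after: ALU=0 MUL=1 MEM=0 BR=0, R=5, W=0
[5] MUL needs rd=2 wr=1: WR_PORT; after: ALU=0 MUL=1 MEM=0 BR=0, R=5, W=0

issued = [0, 1, 2]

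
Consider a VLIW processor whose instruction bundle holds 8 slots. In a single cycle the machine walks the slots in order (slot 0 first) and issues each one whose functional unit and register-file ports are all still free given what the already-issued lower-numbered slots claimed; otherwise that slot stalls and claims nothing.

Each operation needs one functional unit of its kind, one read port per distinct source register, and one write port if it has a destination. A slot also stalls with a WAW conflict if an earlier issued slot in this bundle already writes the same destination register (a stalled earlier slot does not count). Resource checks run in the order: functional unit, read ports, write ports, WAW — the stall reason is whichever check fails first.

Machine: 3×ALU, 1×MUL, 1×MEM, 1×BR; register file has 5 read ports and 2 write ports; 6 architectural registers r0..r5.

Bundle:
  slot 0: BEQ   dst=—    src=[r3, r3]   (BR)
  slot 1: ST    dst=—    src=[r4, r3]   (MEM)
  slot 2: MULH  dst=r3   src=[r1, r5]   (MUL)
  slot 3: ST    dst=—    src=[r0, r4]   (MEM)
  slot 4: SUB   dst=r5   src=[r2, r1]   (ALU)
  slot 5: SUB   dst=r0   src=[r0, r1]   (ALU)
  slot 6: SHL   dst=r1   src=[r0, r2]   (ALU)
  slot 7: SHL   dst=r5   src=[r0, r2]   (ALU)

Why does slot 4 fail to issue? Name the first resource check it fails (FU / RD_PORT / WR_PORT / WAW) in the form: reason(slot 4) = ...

[0] BR needs rd=1 wr=0: ok; after: ALU=3 MUL=1 MEM=1 BR=0, R=4, W=2
[1] MEM needs rd=2 wr=0: ok; after: ALU=3 MUL=1 MEM=0 BR=0, R=2, W=2
[2] MUL needs rd=2 wr=1: ok; after: ALU=3 MUL=0 MEM=0 BR=0, R=0, W=1
[3] MEM needs rd=2 wr=0: FU; after: ALU=3 MUL=0 MEM=0 BR=0, R=0, W=1
[4] ALU needs rd=2 wr=1: RD_PORT; after: ALU=3 MUL=0 MEM=0 BR=0, R=0, W=1
[5] ALU needs rd=2 wr=1: RD_PORT; after: ALU=3 MUL=0 MEM=0 BR=0, R=0, W=1
[6] ALU needs rd=2 wr=1: RD_PORT; after: ALU=3 MUL=0 MEM=0 BR=0, R=0, W=1
[7] ALU needs rd=2 wr=1: RD_PORT; after: ALU=3 MUL=0 MEM=0 BR=0, R=0, W=1

reason(slot 4) = RD_PORT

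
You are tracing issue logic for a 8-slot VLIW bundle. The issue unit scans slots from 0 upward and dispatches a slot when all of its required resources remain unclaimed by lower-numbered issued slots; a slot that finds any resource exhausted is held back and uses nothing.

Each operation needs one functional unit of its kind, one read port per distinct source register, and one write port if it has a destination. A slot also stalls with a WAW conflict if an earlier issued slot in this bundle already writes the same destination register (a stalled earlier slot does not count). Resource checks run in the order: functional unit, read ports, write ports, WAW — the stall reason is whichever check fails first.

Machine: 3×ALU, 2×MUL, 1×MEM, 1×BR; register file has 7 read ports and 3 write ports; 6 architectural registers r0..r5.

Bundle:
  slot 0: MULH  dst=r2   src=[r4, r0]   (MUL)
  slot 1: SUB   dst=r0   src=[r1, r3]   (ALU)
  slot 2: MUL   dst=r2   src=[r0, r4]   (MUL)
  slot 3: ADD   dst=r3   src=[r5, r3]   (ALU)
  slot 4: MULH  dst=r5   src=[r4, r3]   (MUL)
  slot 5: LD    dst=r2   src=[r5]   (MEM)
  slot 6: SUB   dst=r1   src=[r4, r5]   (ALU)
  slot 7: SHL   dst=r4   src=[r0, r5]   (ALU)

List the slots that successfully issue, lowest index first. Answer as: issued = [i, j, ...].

issued = [0, 1, 3]

[0] MUL needs rd=2 wr=1: ok; after: ALU=3 MUL=1 MEM=1 BR=1, R=5, W=2
[1] ALU needs rd=2 wr=1: ok; after: ALU=2 MUL=1 MEM=1 BR=1, R=3, W=1
[2] MUL needs rd=2 wr=1: WAW; after: ALU=2 MUL=1 MEM=1 BR=1, R=3, W=1
[3] ALU needs rd=2 wr=1: ok; after: ALU=1 MUL=1 MEM=1 BR=1, R=1, W=0
[4] MUL needs rd=2 wr=1: RD_PORT; after: ALU=1 MUL=1 MEM=1 BR=1, R=1, W=0
[5] MEM needs rd=1 wr=1: WR_PORT; after: ALU=1 MUL=1 MEM=1 BR=1, R=1, W=0
[6] ALU needs rd=2 wr=1: RD_PORT; after: ALU=1 MUL=1 MEM=1 BR=1, R=1, W=0
[7] ALU needs rd=2 wr=1: RD_PORT; after: ALU=1 MUL=1 MEM=1 BR=1, R=1, W=0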